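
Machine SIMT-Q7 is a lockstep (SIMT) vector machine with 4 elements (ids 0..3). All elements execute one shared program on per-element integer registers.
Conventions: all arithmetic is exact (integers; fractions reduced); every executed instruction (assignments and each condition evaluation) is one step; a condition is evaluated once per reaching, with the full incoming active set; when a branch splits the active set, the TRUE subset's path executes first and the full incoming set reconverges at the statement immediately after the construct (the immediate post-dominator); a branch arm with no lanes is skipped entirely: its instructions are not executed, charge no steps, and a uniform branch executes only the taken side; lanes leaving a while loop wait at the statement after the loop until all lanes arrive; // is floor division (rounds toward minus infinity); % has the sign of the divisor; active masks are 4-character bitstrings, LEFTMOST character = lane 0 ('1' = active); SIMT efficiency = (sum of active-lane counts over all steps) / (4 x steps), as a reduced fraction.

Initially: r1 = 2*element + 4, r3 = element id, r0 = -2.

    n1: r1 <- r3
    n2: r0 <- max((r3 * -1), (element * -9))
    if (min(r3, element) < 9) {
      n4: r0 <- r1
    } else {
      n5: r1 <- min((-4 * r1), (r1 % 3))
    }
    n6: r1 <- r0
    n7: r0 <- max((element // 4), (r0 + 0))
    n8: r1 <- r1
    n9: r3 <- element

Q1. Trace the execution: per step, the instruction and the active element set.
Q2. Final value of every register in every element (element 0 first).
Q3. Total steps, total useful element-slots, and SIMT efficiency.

step 0: r1 <- r3                     1111
step 1: r0 <- max((r3 * -1), (element * -9)) 1111
step 2: eval (min(r3, element) < 9)  1111
step 3: r0 <- r1                     1111
step 4: r1 <- r0                     1111
step 5: r0 <- max((element // 4), (r0 + 0)) 1111
step 6: r1 <- r1                     1111
step 7: r3 <- element                1111

Answer: 8 steps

r1: 0,1,2,3
r3: 0,1,2,3
r0: 0,1,2,3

steps = 8; useful = 32; efficiency = 32/32 = 1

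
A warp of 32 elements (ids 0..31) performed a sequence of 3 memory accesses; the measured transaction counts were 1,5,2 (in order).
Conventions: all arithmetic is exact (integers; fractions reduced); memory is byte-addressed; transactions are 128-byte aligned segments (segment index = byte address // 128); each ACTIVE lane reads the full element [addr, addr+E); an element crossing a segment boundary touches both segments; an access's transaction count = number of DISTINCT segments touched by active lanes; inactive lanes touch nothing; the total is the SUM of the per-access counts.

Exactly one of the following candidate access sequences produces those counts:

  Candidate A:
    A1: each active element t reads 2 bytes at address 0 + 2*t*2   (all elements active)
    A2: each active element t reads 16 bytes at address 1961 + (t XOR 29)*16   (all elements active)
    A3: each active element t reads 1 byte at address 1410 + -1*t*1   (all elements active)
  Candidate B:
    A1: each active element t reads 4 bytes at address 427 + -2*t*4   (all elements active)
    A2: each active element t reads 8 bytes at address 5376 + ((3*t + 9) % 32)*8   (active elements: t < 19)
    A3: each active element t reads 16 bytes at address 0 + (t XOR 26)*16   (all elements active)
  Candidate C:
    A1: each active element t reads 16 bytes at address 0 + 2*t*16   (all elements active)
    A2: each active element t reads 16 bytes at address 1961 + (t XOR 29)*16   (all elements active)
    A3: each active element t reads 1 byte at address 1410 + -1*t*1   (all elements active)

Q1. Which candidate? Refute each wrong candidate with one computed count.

B: A1 gives 3 transactions, not 1
C: A1 gives 8 transactions, not 1
A: all counts match (1,5,2)

Answer: A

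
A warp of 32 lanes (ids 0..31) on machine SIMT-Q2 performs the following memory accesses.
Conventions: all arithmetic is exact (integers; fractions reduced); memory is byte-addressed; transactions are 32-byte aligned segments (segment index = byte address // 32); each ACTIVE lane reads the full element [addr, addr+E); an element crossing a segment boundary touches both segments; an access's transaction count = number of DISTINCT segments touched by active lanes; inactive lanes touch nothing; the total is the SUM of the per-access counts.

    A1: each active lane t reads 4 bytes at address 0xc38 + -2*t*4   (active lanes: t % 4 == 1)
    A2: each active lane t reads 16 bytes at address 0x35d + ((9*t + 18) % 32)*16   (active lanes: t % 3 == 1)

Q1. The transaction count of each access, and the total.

A1: 8 transactions
A2: 14 transactions

Answer: 8,14; total 22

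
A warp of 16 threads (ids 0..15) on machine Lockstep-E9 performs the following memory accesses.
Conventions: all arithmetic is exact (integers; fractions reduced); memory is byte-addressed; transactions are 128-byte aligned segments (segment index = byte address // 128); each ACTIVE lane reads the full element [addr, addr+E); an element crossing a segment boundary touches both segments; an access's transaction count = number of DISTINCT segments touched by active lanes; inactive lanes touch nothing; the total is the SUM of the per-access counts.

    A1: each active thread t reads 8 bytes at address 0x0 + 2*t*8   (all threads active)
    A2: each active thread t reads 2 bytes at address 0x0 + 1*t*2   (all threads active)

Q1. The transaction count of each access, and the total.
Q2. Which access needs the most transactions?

A1: 2 transactions
A2: 1 transaction

Answer: 2,1; total 3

Answer: A1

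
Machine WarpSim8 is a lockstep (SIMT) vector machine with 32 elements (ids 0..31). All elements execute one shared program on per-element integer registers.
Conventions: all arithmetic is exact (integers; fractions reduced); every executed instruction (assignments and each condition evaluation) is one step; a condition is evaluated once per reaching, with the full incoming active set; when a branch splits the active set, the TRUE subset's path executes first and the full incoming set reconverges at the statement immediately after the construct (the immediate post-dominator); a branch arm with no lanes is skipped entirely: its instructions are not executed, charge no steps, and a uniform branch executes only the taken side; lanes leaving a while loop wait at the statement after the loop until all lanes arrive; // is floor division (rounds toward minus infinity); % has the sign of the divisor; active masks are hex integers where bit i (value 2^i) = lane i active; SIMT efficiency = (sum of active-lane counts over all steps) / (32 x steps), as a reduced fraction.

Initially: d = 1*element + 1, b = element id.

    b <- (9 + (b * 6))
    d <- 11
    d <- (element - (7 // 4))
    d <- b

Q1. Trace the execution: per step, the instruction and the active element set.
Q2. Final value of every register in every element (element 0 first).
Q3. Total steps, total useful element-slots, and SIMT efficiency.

step 0: b <- (9 + (b * 6))           0xffffffff
step 1: d <- 11                      0xffffffff
step 2: d <- (element - (7 // 4))    0xffffffff
step 3: d <- b                       0xffffffff

Answer: 4 steps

d: 9,15,21,27,33,39,45,51,57,63,69,75,81,87,93,99,105,111,117,123,129,135,141,147,153,159,165,171,177,183,189,195
b: 9,15,21,27,33,39,45,51,57,63,69,75,81,87,93,99,105,111,117,123,129,135,141,147,153,159,165,171,177,183,189,195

steps = 4; useful = 128; efficiency = 128/128 = 1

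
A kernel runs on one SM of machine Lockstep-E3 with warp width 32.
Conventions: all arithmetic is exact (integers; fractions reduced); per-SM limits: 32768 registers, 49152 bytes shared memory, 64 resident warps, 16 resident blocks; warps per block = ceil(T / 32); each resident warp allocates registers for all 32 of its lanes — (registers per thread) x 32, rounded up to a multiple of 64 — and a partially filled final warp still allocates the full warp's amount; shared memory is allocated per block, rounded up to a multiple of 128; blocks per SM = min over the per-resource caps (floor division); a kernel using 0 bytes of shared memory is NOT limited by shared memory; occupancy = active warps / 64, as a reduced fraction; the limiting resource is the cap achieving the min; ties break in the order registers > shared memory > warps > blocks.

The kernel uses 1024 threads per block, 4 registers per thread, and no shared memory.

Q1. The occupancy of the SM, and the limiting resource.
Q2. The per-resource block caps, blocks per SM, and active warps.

Answer: occupancy 1, limited by warps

registers: 8 blocks
shared memory: no limit (kernel uses none)
warps: 2 blocks
blocks: 16 blocks

Answer: 2 blocks, 64 active warps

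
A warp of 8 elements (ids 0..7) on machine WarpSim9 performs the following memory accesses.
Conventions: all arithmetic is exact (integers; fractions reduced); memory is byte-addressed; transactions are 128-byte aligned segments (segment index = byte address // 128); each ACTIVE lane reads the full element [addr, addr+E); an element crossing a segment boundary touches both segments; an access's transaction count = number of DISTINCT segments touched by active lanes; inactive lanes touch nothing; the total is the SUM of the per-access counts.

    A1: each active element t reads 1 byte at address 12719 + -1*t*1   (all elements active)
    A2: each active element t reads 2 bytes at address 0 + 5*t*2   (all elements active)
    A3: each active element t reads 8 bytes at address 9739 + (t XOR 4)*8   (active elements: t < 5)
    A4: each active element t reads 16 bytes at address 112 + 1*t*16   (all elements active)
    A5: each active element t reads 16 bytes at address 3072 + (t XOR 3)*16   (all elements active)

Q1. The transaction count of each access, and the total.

A1: 1 transaction
A2: 1 transaction
A3: 1 transaction
A4: 2 transactions
A5: 1 transaction

Answer: 1,1,1,2,1; total 6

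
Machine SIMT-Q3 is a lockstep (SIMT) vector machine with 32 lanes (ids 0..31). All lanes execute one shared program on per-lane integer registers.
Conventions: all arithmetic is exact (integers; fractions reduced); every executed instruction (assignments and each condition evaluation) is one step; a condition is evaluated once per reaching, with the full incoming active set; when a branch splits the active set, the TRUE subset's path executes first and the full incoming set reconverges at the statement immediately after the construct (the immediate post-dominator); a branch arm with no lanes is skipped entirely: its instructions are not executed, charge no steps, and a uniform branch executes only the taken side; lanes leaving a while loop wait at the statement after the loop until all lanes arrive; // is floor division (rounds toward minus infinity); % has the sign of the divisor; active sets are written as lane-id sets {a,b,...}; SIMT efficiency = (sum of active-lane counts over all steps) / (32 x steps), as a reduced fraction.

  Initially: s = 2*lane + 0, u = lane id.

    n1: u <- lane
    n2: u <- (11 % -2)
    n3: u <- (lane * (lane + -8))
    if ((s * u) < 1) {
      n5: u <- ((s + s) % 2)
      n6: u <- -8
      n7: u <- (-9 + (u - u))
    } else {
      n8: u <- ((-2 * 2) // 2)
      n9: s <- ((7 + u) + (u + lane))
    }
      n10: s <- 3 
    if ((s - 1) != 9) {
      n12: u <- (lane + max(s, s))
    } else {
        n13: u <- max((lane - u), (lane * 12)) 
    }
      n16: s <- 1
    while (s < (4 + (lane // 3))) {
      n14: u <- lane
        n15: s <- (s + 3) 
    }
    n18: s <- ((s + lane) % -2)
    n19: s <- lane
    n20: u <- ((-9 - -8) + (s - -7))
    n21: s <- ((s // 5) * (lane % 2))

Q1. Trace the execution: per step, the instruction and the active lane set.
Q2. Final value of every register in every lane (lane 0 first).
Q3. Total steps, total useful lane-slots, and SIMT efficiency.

step 0: u <- lane                    {0,1,2,3,4,5,6,7,8,9,10,11,12,13,14,15,16,17,18,19,20,21,22,23,24,25,26,27,28,29,30,31}
step 1: u <- (11 % -2)               {0,1,2,3,4,5,6,7,8,9,10,11,12,13,14,15,16,17,18,19,20,21,22,23,24,25,26,27,28,29,30,31}
step 2: u <- (lane * (lane + -8))    {0,1,2,3,4,5,6,7,8,9,10,11,12,13,14,15,16,17,18,19,20,21,22,23,24,25,26,27,28,29,30,31}
step 3: eval ((s * u) < 1)           {0,1,2,3,4,5,6,7,8,9,10,11,12,13,14,15,16,17,18,19,20,21,22,23,24,25,26,27,28,29,30,31}
step 4: u <- ((s + s) % 2)           {0,1,2,3,4,5,6,7,8}
step 5: u <- -8                      {0,1,2,3,4,5,6,7,8}
step 6: u <- (-9 + (u - u))          {0,1,2,3,4,5,6,7,8}
step 7: u <- ((-2 * 2) // 2)         {9,10,11,12,13,14,15,16,17,18,19,20,21,22,23,24,25,26,27,28,29,30,31}
step 8: s <- ((7 + u) + (u + lane))  {9,10,11,12,13,14,15,16,17,18,19,20,21,22,23,24,25,26,27,28,29,30,31}
step 9: s <- 3                       {0,1,2,3,4,5,6,7,8,9,10,11,12,13,14,15,16,17,18,19,20,21,22,23,24,25,26,27,28,29,30,31}
step 10: eval ((s - 1) != 9)          {0,1,2,3,4,5,6,7,8,9,10,11,12,13,14,15,16,17,18,19,20,21,22,23,24,25,26,27,28,29,30,31}
step 11: u <- (lane + max(s, s))      {0,1,2,3,4,5,6,7,8,9,10,11,12,13,14,15,16,17,18,19,20,21,22,23,24,25,26,27,28,29,30,31}
step 12: s <- 1                       {0,1,2,3,4,5,6,7,8,9,10,11,12,13,14,15,16,17,18,19,20,21,22,23,24,25,26,27,28,29,30,31}
step 13: eval (s < (4 + (lane // 3))) {0,1,2,3,4,5,6,7,8,9,10,11,12,13,14,15,16,17,18,19,20,21,22,23,24,25,26,27,28,29,30,31}
step 14: u <- lane                    {0,1,2,3,4,5,6,7,8,9,10,11,12,13,14,15,16,17,18,19,20,21,22,23,24,25,26,27,28,29,30,31}
step 15: s <- (s + 3)                 {0,1,2,3,4,5,6,7,8,9,10,11,12,13,14,15,16,17,18,19,20,21,22,23,24,25,26,27,28,29,30,31}
step 16: eval (s < (4 + (lane // 3))) {0,1,2,3,4,5,6,7,8,9,10,11,12,13,14,15,16,17,18,19,20,21,22,23,24,25,26,27,28,29,30,31}
step 17: u <- lane                    {3,4,5,6,7,8,9,10,11,12,13,14,15,16,17,18,19,20,21,22,23,24,25,26,27,28,29,30,31}
step 18: s <- (s + 3)                 {3,4,5,6,7,8,9,10,11,12,13,14,15,16,17,18,19,20,21,22,23,24,25,26,27,28,29,30,31}
step 19: eval (s < (4 + (lane // 3))) {3,4,5,6,7,8,9,10,11,12,13,14,15,16,17,18,19,20,21,22,23,24,25,26,27,28,29,30,31}
step 20: u <- lane                    {12,13,14,15,16,17,18,19,20,21,22,23,24,25,26,27,28,29,30,31}
step 21: s <- (s + 3)                 {12,13,14,15,16,17,18,19,20,21,22,23,24,25,26,27,28,29,30,31}
step 22: eval (s < (4 + (lane // 3))) {12,13,14,15,16,17,18,19,20,21,22,23,24,25,26,27,28,29,30,31}
step 23: u <- lane                    {21,22,23,24,25,26,27,28,29,30,31}
step 24: s <- (s + 3)                 {21,22,23,24,25,26,27,28,29,30,31}
step 25: eval (s < (4 + (lane // 3))) {21,22,23,24,25,26,27,28,29,30,31}
step 26: u <- lane                    {30,31}
step 27: s <- (s + 3)                 {30,31}
step 28: eval (s < (4 + (lane // 3))) {30,31}
step 29: s <- ((s + lane) % -2)       {0,1,2,3,4,5,6,7,8,9,10,11,12,13,14,15,16,17,18,19,20,21,22,23,24,25,26,27,28,29,30,31}
step 30: s <- lane                    {0,1,2,3,4,5,6,7,8,9,10,11,12,13,14,15,16,17,18,19,20,21,22,23,24,25,26,27,28,29,30,31}
step 31: u <- ((-9 - -8) + (s - -7))  {0,1,2,3,4,5,6,7,8,9,10,11,12,13,14,15,16,17,18,19,20,21,22,23,24,25,26,27,28,29,30,31}
step 32: s <- ((s // 5) * (lane % 2)) {0,1,2,3,4,5,6,7,8,9,10,11,12,13,14,15,16,17,18,19,20,21,22,23,24,25,26,27,28,29,30,31}

Answer: 33 steps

s: 0,0,0,0,0,1,0,1,0,1,0,2,0,2,0,3,0,3,0,3,0,4,0,4,0,5,0,5,0,5,0,6
u: 6,7,8,9,10,11,12,13,14,15,16,17,18,19,20,21,22,23,24,25,26,27,28,29,30,31,32,33,34,35,36,37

steps = 33; useful = 771; efficiency = 771/1056 = 257/352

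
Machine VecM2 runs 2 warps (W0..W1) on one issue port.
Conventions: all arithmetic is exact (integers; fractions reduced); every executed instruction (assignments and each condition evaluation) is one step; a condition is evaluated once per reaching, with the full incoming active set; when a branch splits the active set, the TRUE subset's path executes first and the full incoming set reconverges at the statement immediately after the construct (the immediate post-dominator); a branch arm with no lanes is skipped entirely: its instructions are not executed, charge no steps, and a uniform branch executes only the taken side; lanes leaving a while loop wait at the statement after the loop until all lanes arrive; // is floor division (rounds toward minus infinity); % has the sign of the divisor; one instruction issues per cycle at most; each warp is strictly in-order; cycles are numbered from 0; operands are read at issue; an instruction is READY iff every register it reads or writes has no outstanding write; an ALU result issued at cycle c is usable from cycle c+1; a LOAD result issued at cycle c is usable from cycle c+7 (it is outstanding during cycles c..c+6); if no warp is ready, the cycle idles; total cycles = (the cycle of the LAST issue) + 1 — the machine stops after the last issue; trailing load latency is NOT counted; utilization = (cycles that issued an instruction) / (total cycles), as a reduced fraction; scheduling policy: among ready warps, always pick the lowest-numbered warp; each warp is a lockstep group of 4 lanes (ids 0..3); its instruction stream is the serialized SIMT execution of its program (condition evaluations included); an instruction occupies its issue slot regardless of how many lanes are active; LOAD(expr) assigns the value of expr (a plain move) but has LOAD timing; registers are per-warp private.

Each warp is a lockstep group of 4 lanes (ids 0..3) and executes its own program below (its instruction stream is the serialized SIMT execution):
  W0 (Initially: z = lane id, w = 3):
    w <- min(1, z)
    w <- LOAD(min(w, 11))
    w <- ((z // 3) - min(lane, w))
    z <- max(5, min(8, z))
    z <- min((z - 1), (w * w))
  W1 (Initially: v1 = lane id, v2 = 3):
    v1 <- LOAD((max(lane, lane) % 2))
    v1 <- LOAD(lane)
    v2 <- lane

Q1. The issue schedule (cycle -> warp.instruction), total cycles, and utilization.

cycle 0: W0.I0
cycle 1: W0.I1
cycle 2: W1.I0
cycle 3: idle
cycle 4: idle
cycle 5: idle
cycle 6: idle
cycle 7: idle
cycle 8: W0.I2
cycle 9: W0.I3
cycle 10: W0.I4
cycle 11: W1.I1
cycle 12: W1.I2

Answer: 13 cycles, utilization 8/13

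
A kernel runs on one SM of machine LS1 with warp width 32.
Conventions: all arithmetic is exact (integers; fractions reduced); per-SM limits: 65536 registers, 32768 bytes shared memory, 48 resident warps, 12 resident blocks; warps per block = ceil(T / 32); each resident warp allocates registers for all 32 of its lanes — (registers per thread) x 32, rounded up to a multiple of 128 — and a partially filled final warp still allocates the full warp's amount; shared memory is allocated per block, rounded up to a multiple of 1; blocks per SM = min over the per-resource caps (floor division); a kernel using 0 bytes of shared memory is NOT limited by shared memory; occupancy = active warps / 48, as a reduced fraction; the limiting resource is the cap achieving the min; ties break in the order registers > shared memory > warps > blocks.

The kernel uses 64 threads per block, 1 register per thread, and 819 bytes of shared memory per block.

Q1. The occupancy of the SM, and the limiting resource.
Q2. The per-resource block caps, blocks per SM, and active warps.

Answer: occupancy 1/2, limited by blocks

registers: 256 blocks
shared memory: 40 blocks
warps: 24 blocks
blocks: 12 blocks

Answer: 12 blocks, 24 active warps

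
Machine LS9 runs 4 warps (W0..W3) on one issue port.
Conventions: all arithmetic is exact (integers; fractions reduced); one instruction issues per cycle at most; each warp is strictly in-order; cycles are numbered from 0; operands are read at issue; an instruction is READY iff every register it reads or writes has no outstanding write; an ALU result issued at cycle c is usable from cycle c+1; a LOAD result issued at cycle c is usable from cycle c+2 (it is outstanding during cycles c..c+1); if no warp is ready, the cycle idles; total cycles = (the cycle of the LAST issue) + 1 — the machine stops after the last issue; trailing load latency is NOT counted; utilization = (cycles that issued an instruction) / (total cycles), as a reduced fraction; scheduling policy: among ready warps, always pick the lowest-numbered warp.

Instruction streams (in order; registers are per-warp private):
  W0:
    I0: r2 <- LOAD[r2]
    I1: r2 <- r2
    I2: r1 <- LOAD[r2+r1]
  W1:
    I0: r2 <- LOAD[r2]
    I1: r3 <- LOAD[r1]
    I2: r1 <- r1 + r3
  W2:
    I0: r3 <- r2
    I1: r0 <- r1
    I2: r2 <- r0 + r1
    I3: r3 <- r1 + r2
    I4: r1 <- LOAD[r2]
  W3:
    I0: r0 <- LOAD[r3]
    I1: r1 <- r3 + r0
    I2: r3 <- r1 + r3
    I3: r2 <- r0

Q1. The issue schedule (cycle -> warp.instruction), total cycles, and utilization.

cycle 0: W0.I0
cycle 1: W1.I0
cycle 2: W0.I1
cycle 3: W0.I2
cycle 4: W1.I1
cycle 5: W2.I0
cycle 6: W1.I2
cycle 7: W2.I1
cycle 8: W2.I2
cycle 9: W2.I3
cycle 10: W2.I4
cycle 11: W3.I0
cycle 12: idle
cycle 13: W3.I1
cycle 14: W3.I2
cycle 15: W3.I3

Answer: 16 cycles, utilization 15/16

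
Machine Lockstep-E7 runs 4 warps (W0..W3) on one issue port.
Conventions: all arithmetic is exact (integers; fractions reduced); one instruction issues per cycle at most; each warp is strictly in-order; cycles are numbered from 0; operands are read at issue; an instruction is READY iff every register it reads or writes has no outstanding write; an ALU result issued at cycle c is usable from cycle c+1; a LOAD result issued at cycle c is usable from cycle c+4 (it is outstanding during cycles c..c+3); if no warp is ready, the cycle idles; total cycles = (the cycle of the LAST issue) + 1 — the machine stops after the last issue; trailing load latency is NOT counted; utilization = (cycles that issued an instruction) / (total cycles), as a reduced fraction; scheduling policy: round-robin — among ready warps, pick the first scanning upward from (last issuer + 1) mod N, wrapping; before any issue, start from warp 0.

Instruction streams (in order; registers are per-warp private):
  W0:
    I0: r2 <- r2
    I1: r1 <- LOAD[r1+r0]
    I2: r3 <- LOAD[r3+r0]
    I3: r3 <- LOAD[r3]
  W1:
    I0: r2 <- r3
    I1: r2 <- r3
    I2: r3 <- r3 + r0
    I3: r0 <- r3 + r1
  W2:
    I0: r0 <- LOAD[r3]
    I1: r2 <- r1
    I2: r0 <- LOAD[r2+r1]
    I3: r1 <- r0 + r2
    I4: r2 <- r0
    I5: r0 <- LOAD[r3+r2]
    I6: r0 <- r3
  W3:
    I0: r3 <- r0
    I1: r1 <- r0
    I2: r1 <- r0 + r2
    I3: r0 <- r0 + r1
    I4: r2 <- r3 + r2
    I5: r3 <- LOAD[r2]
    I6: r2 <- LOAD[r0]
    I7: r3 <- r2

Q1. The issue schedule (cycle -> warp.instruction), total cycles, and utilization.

cycle 0: W0.I0
cycle 1: W1.I0
cycle 2: W2.I0
cycle 3: W3.I0
cycle 4: W0.I1
cycle 5: W1.I1
cycle 6: W2.I1
cycle 7: W3.I1
cycle 8: W0.I2
cycle 9: W1.I2
cycle 10: W2.I2
cycle 11: W3.I2
cycle 12: W0.I3
cycle 13: W1.I3
cycle 14: W2.I3
cycle 15: W3.I3
cycle 16: W2.I4
cycle 17: W3.I4
cycle 18: W2.I5
cycle 19: W3.I5
cycle 20: W3.I6
cycle 21: idle
cycle 22: W2.I6
cycle 23: idle
cycle 24: W3.I7

Answer: 25 cycles, utilization 23/25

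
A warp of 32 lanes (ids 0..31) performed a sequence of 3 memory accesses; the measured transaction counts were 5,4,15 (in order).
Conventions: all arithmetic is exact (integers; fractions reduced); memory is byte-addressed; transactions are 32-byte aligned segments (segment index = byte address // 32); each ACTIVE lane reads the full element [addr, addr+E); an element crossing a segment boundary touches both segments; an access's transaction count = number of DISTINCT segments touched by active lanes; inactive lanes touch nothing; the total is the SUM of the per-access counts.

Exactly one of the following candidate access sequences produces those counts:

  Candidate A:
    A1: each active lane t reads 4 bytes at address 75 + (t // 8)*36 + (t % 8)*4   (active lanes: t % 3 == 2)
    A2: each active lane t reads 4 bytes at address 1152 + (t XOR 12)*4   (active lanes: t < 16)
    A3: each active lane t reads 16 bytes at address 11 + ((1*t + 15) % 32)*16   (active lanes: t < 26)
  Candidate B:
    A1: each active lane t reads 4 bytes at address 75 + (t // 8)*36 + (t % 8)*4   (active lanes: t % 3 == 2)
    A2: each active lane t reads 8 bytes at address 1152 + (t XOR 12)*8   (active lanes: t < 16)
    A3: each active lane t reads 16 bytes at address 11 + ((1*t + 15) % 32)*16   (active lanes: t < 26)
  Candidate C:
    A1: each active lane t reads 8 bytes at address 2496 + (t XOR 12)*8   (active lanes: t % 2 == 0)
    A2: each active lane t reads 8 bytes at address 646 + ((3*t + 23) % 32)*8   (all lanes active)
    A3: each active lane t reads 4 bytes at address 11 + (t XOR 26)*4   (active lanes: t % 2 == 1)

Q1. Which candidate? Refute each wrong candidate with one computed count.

A: A2 gives 2 transactions, not 4
C: A1 gives 8 transactions, not 5
B: all counts match (5,4,15)

Answer: B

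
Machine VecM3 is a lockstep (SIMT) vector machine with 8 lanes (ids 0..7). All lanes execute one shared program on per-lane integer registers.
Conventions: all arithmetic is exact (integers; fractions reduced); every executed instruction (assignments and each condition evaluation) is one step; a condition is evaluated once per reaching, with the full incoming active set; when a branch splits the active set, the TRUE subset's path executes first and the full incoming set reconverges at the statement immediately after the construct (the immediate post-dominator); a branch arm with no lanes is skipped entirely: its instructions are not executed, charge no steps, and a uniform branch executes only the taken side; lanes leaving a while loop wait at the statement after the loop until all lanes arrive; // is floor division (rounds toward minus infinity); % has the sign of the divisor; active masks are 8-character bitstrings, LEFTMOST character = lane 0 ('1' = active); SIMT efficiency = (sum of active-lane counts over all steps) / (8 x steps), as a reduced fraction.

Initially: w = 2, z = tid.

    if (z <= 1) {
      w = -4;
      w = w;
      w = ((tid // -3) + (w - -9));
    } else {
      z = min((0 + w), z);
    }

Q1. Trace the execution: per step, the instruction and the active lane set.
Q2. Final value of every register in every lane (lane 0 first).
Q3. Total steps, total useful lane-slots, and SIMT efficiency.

step 0: eval (z <= 1)                11111111
step 1: w <- -4                      11000000
step 2: w <- w                       11000000
step 3: w <- ((tid // -3) + (w - -9)) 11000000
step 4: z <- min((0 + w), z)         00111111

Answer: 5 steps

w: 5,4,2,2,2,2,2,2
z: 0,1,2,2,2,2,2,2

steps = 5; useful = 20; efficiency = 20/40 = 1/2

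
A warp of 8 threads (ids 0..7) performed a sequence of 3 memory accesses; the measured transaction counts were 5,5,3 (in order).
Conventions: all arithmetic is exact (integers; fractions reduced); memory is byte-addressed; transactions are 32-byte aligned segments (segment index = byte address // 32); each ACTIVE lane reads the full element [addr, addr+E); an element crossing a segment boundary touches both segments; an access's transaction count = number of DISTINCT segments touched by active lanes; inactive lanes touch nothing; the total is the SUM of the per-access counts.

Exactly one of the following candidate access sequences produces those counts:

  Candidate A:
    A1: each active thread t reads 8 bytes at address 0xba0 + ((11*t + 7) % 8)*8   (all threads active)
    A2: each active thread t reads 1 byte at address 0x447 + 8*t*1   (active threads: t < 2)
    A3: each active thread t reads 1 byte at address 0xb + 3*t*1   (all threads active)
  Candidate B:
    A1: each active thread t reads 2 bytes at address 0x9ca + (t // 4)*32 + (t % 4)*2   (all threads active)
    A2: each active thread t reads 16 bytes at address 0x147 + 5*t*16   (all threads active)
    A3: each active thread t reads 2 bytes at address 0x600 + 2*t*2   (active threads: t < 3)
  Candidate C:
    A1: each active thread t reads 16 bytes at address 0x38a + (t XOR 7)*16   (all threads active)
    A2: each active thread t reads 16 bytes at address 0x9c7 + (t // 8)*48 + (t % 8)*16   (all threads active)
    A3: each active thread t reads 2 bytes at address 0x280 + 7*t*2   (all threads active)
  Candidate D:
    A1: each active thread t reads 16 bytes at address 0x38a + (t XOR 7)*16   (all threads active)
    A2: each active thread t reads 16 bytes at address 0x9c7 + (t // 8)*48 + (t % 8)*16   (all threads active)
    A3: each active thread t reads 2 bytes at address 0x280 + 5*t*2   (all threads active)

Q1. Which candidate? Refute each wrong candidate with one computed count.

A: A1 gives 2 transactions, not 5
B: A1 gives 2 transactions, not 5
C: A3 gives 4 transactions, not 3
D: all counts match (5,5,3)

Answer: D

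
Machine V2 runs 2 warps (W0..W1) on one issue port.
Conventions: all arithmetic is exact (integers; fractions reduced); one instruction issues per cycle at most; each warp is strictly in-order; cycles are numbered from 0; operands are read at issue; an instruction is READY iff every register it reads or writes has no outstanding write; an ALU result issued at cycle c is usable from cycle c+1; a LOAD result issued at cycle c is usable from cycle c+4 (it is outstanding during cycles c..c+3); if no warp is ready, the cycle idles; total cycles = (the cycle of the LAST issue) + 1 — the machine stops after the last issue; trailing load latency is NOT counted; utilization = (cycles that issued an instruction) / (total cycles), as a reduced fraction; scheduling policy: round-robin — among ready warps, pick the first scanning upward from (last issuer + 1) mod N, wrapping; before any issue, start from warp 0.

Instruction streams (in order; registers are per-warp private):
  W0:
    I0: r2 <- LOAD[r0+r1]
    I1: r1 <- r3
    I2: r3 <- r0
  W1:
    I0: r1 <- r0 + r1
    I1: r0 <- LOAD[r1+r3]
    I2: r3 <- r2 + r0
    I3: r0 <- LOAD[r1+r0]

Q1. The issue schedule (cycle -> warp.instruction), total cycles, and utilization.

cycle 0: W0.I0
cycle 1: W1.I0
cycle 2: W0.I1
cycle 3: W1.I1
cycle 4: W0.I2
cycle 5: idle
cycle 6: idle
cycle 7: W1.I2
cycle 8: W1.I3

Answer: 9 cycles, utilization 7/9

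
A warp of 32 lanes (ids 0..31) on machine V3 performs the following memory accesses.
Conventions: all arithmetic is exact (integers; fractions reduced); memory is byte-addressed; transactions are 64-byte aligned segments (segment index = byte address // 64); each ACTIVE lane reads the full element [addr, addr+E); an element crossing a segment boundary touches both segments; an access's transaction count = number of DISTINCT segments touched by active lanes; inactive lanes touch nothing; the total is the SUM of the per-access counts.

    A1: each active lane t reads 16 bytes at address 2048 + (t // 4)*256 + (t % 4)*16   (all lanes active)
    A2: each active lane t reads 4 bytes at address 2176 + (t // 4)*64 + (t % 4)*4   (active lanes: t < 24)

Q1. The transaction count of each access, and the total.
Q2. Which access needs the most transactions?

A1: 8 transactions
A2: 6 transactions

Answer: 8,6; total 14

Answer: A1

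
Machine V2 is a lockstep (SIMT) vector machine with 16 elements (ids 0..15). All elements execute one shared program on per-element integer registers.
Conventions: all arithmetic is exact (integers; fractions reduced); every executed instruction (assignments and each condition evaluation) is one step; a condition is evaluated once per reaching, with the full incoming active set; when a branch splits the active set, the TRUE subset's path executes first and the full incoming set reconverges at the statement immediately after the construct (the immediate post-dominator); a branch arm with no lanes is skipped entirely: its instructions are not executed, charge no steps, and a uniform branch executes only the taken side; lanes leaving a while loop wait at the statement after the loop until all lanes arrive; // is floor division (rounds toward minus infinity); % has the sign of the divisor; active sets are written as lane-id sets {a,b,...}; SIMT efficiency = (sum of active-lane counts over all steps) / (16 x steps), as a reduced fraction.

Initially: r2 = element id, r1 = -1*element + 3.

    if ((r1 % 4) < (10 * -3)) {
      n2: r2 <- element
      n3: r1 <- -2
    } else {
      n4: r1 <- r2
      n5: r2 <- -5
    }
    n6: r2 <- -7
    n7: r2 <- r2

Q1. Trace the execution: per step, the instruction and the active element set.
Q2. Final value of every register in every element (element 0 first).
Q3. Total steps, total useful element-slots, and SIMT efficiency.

step 0: eval ((r1 % 4) < (10 * -3))  {0,1,2,3,4,5,6,7,8,9,10,11,12,13,14,15}
step 1: r1 <- r2                     {0,1,2,3,4,5,6,7,8,9,10,11,12,13,14,15}
step 2: r2 <- -5                     {0,1,2,3,4,5,6,7,8,9,10,11,12,13,14,15}
step 3: r2 <- -7                     {0,1,2,3,4,5,6,7,8,9,10,11,12,13,14,15}
step 4: r2 <- r2                     {0,1,2,3,4,5,6,7,8,9,10,11,12,13,14,15}

Answer: 5 steps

r2: -7,-7,-7,-7,-7,-7,-7,-7,-7,-7,-7,-7,-7,-7,-7,-7
r1: 0,1,2,3,4,5,6,7,8,9,10,11,12,13,14,15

steps = 5; useful = 80; efficiency = 80/80 = 1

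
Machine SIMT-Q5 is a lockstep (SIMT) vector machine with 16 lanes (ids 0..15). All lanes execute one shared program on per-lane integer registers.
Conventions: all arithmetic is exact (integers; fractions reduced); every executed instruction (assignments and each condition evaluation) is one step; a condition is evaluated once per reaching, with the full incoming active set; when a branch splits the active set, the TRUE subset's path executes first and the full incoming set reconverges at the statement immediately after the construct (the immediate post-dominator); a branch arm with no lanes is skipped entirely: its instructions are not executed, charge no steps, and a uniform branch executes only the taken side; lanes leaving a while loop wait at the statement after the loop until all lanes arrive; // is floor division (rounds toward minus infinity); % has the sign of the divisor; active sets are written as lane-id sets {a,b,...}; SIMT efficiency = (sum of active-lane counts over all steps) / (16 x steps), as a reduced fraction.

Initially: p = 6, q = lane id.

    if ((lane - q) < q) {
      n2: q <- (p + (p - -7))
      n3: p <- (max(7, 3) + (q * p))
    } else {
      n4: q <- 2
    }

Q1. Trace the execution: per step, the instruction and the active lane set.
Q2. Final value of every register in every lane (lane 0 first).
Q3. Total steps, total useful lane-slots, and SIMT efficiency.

step 0: eval ((lane - q) < q)        {0,1,2,3,4,5,6,7,8,9,10,11,12,13,14,15}
step 1: q <- (p + (p - -7))          {1,2,3,4,5,6,7,8,9,10,11,12,13,14,15}
step 2: p <- (max(7, 3) + (q * p))   {1,2,3,4,5,6,7,8,9,10,11,12,13,14,15}
step 3: q <- 2                       {0}

Answer: 4 steps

p: 6,121,121,121,121,121,121,121,121,121,121,121,121,121,121,121
q: 2,19,19,19,19,19,19,19,19,19,19,19,19,19,19,19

steps = 4; useful = 47; efficiency = 47/64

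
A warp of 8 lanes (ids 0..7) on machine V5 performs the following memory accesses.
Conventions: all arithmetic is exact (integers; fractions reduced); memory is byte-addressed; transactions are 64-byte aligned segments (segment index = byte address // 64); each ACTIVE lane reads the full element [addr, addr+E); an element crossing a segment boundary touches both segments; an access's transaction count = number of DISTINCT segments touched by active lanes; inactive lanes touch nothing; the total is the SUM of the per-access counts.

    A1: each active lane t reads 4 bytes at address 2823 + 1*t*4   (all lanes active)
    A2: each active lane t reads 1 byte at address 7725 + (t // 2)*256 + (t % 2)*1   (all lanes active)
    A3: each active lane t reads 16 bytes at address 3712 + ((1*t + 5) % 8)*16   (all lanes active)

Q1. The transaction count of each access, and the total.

A1: 1 transaction
A2: 4 transactions
A3: 2 transactions

Answer: 1,4,2; total 7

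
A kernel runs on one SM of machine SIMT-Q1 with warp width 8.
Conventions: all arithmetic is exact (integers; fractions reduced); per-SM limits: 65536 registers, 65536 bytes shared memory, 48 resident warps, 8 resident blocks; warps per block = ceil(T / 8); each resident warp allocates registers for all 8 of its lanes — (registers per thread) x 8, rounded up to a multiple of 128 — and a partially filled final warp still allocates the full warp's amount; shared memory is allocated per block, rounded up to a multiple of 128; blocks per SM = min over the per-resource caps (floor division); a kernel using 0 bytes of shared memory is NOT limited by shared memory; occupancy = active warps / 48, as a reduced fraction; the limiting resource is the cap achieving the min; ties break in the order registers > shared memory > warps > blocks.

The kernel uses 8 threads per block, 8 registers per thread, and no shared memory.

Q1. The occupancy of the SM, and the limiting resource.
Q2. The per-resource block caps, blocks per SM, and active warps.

Answer: occupancy 1/6, limited by blocks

registers: 512 blocks
shared memory: no limit (kernel uses none)
warps: 48 blocks
blocks: 8 blocks

Answer: 8 blocks, 8 active warps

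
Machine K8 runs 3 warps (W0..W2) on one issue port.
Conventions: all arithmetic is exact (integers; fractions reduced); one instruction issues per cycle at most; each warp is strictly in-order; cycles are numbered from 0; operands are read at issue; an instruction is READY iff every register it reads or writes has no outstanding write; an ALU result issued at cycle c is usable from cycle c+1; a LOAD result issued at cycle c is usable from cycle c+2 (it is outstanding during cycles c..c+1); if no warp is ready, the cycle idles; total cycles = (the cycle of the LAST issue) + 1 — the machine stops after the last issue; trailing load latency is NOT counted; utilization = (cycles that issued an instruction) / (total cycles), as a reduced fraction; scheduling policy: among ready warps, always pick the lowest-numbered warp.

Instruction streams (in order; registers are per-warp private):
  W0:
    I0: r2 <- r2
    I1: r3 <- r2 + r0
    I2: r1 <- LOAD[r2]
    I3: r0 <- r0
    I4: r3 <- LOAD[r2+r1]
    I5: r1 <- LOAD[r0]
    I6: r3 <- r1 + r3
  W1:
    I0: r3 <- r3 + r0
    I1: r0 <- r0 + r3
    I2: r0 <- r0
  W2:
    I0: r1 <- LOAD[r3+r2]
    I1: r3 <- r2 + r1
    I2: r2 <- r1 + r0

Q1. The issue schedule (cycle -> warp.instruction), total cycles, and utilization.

cycle 0: W0.I0
cycle 1: W0.I1
cycle 2: W0.I2
cycle 3: W0.I3
cycle 4: W0.I4
cycle 5: W0.I5
cycle 6: W1.I0
cycle 7: W0.I6
cycle 8: W1.I1
cycle 9: W1.I2
cycle 10: W2.I0
cycle 11: idle
cycle 12: W2.I1
cycle 13: W2.I2

Answer: 14 cycles, utilization 13/14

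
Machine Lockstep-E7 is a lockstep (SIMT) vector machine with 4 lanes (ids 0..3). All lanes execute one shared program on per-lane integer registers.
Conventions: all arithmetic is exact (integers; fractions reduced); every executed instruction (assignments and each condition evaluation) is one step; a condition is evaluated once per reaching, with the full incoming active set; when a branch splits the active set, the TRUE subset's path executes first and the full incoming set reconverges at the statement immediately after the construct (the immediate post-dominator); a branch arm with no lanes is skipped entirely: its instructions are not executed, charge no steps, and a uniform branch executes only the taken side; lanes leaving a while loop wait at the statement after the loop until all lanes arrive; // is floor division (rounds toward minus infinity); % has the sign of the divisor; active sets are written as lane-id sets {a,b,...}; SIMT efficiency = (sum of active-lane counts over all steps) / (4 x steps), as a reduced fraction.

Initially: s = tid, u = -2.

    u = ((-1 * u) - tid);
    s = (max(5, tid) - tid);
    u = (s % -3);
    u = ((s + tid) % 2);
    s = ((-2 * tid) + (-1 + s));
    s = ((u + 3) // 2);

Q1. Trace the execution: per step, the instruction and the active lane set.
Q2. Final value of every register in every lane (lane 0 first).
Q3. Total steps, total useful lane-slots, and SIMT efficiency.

step 0: u <- ((-1 * u) - tid)        {0,1,2,3}
step 1: s <- (max(5, tid) - tid)     {0,1,2,3}
step 2: u <- (s % -3)                {0,1,2,3}
step 3: u <- ((s + tid) % 2)         {0,1,2,3}
step 4: s <- ((-2 * tid) + (-1 + s)) {0,1,2,3}
step 5: s <- ((u + 3) // 2)          {0,1,2,3}

Answer: 6 steps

s: 2,2,2,2
u: 1,1,1,1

steps = 6; useful = 24; efficiency = 24/24 = 1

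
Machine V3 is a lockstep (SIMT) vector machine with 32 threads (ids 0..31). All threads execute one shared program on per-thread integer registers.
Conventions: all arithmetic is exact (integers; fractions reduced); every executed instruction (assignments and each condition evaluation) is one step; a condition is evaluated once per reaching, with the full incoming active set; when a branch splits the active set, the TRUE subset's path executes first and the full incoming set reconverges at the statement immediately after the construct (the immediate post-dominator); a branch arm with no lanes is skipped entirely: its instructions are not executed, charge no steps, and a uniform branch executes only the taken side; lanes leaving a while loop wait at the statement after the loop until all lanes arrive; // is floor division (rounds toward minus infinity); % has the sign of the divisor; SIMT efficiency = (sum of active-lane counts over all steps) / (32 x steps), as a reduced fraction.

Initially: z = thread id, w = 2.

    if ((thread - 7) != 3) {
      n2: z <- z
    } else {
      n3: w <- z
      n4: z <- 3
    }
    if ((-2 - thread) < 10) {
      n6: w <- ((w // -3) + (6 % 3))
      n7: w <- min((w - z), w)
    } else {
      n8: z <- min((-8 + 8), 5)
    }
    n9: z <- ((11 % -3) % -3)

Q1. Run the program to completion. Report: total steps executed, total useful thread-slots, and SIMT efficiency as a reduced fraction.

Answer: 8 steps, 193 useful, 193/256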